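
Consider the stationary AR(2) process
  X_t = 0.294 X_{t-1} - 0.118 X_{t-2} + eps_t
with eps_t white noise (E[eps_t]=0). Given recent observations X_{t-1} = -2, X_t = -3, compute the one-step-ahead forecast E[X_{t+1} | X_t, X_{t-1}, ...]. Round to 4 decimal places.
E[X_{t+1} \mid \mathcal F_t] = -0.6460

For an AR(p) model X_t = c + sum_i phi_i X_{t-i} + eps_t, the
one-step-ahead conditional mean is
  E[X_{t+1} | X_t, ...] = c + sum_i phi_i X_{t+1-i}.
Substitute known values:
  E[X_{t+1} | ...] = (0.294) * (-3) + (-0.118) * (-2)
                   = -0.6460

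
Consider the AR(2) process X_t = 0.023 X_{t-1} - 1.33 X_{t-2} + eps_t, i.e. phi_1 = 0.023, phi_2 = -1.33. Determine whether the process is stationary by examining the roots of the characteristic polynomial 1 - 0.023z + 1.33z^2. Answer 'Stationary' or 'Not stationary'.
\text{Not stationary}

The AR(p) characteristic polynomial is P(z) = 1 - 0.023z + 1.33z^2.
Stationarity requires all roots to lie outside the unit circle, i.e. |z| > 1 for every root.
Set 1 + (-0.023) z + (1.33) z^2 = 0, i.e. a z^2 + b z + c = 0 with a = 1.33, b = -0.023, c = 1.
Discriminant D = b^2 - 4ac = (-0.023)^2 - 4*(1.33)*1 = 0.000529 - (5.32) = -5.319471.
D < 0, so the roots are the complex-conjugate pair z = (-b +/- i sqrt(-D)) / (2a) = 0.0086 +/- 0.8671i.
For a conjugate pair |z|^2 = z * conj(z) = (product of roots) = c/a = 1/(1.33) = 0.75188, so |z| = sqrt(0.75188) = 0.8671 for both roots.
Moduli of all roots: 0.8671, 0.8671.
All moduli strictly greater than 1? No.
Verdict: Not stationary.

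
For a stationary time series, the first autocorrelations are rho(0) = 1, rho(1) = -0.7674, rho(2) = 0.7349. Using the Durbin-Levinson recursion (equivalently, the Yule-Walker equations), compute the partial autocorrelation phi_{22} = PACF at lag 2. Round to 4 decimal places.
\phi_{22} = 0.3551

The PACF at lag k is phi_{kk}, the last component of the solution
to the Yule-Walker system G_k phi = r_k where
  (G_k)_{ij} = rho(|i - j|), (r_k)_i = rho(i), i,j = 1..k.
Equivalently, Durbin-Levinson gives phi_{kk} iteratively:
  phi_{11} = rho(1)
  phi_{kk} = [rho(k) - sum_{j=1..k-1} phi_{k-1,j} rho(k-j)]
            / [1 - sum_{j=1..k-1} phi_{k-1,j} rho(j)],
  phi_{k,j} = phi_{k-1,j} - phi_{kk} phi_{k-1,k-j},  j = 1..k-1.
Step k = 1:
  phi_11 = rho(1) = -0.7674.
Step k = 2:
  phi_22 = [rho(2) - phi_11 rho(1)] / [1 - phi_11 rho(1)] = [0.7349 - (-0.7674)(-0.7674)] / [1 - (-0.7674)(-0.7674)]
         = 0.14599724 / 0.41109724 = 0.3551.
Therefore phi_{22} = 0.3551.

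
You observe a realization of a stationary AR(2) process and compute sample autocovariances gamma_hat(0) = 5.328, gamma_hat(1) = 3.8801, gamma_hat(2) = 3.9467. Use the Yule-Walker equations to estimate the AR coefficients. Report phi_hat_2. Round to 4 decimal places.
\hat\phi_{2} = 0.4480

The Yule-Walker equations for an AR(p) process read, in matrix form,
  Gamma_p phi = r_p,   with   (Gamma_p)_{ij} = gamma(|i - j|),
                       (r_p)_i = gamma(i),   i,j = 1..p.
Substitute the sample gammas (Toeplitz matrix and right-hand side of size 2):
  Gamma_p = [[5.328, 3.8801], [3.8801, 5.328]]
  r_p     = [3.8801, 3.9467]
Written out:
  5.328 phi_1 + 3.8801 phi_2 = 3.8801
  3.8801 phi_1 + 5.328 phi_2 = 3.9467
Solve by Cramer's rule:
  det = gamma(0)^2 - gamma(1)^2 = (5.328)^2 - (3.8801)^2 = 28.387584 - 15.05517601 = 13.33240799
  phi_hat_1 = [gamma(1) gamma(0) - gamma(1) gamma(2)] / det = [(3.8801)(5.328) - (3.8801)(3.9467)] / 13.33240799 = 5.35958213 / 13.33240799 = 0.402
  phi_hat_2 = [gamma(0) gamma(2) - gamma(1)^2] / det = [(5.328)(3.9467) - (3.8801)^2] / 13.33240799 = 5.97284159 / 13.33240799 = 0.448
So phi_hat = [0.4020, 0.4480].
Therefore phi_hat_2 = 0.4480.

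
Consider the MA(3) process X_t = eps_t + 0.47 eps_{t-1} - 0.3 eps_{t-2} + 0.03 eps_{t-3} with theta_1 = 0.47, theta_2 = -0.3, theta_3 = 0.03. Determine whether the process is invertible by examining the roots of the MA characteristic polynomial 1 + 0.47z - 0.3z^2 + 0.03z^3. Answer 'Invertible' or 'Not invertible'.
\text{Invertible}

The MA(q) characteristic polynomial is P(z) = 1 + 0.47z - 0.3z^2 + 0.03z^3.
Invertibility requires all roots to lie outside the unit circle, i.e. |z| > 1 for every root.
Degree 3: look for a simple real root z0 first, then factor out (1 - z/z0) and solve the remaining quadratic.
Testing z0 = 4: P(4) = 1 + (0.47)(4) + (-0.3)(4)^2 + (0.03)(4)^3
  = 1 + (1.88) + (-4.8) + (1.92) = 0.  So z_0 = 4 is a root, |z_0| = 4.
Divide out the factor (1 - 0.25 z) = (1 - z/z0) (since 1/z0 = 0.25):
  P(z) = (1 - 0.25 z)(1 + (0.72) z + (-0.12) z^2)
  [check: z-coef 0.72 - (0.25) = 0.47; z^2-coef -0.12 - (0.25)(0.72) = -0.3; z^3-coef -(0.25)(-0.12) = 0.03.]
Remaining roots from the quadratic factor 1 + (0.72) z + (-0.12) z^2:
  Set 1 + (0.72) z + (-0.12) z^2 = 0, i.e. a z^2 + b z + c = 0 with a = -0.12, b = 0.72, c = 1.
  Discriminant D = b^2 - 4ac = (0.72)^2 - 4*(-0.12)*1 = 0.5184 - (-0.48) = 0.9984.
  D >= 0, so the roots are real: z = (-b +/- sqrt(D)) / (2a) = (-0.72 +/- 0.9992) / (-0.24).
    z_1 = (-0.72 + 0.9992) / (-0.24) = -1.1633,   |z_1| = 1.1633.
    z_2 = (-0.72 - 0.9992) / (-0.24) = 7.1633,   |z_2| = 7.1633.
Moduli of all roots: 4.0000, 1.1633, 7.1633.
All moduli strictly greater than 1? Yes.
Verdict: Invertible.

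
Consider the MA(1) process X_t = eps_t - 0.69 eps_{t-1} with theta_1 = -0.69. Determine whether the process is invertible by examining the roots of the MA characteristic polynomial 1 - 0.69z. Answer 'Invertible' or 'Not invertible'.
\text{Invertible}

The MA(q) characteristic polynomial is P(z) = 1 - 0.69z.
Invertibility requires all roots to lie outside the unit circle, i.e. |z| > 1 for every root.
This is linear in z: 1 + (-0.69) z = 0  =>  z = -1/(-0.69) = 1.449275,  |z| = 1.449275.
Moduli of all roots: 1.4493.
All moduli strictly greater than 1? Yes.
Verdict: Invertible.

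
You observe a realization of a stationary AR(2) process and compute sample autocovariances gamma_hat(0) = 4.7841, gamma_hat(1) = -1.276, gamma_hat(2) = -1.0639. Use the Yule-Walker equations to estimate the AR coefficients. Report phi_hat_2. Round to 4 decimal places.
\hat\phi_{2} = -0.3160

The Yule-Walker equations for an AR(p) process read, in matrix form,
  Gamma_p phi = r_p,   with   (Gamma_p)_{ij} = gamma(|i - j|),
                       (r_p)_i = gamma(i),   i,j = 1..p.
Substitute the sample gammas (Toeplitz matrix and right-hand side of size 2):
  Gamma_p = [[4.7841, -1.276], [-1.276, 4.7841]]
  r_p     = [-1.276, -1.0639]
Written out:
  4.7841 phi_1 - 1.276 phi_2 = -1.276
  -1.276 phi_1 + 4.7841 phi_2 = -1.0639
Solve by Cramer's rule:
  det = gamma(0)^2 - gamma(1)^2 = (4.7841)^2 - (-1.276)^2 = 22.88761281 - 1.628176 = 21.25943681
  phi_hat_1 = [gamma(1) gamma(0) - gamma(1) gamma(2)] / det = [(-1.276)(4.7841) - (-1.276)(-1.0639)] / 21.25943681 = -7.462048 / 21.25943681 = -0.351
  phi_hat_2 = [gamma(0) gamma(2) - gamma(1)^2] / det = [(4.7841)(-1.0639) - (-1.276)^2] / 21.25943681 = -6.71797999 / 21.25943681 = -0.316
So phi_hat = [-0.3510, -0.3160].
Therefore phi_hat_2 = -0.3160.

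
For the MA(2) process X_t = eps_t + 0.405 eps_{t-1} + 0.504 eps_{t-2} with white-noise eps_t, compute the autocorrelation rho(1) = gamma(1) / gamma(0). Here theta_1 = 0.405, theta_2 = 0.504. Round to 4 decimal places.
\rho(1) = 0.4296

For an MA(q) process with theta_0 = 1, the autocovariance is
  gamma(k) = sigma^2 * sum_{i=0..q-k} theta_i * theta_{i+k},
and rho(k) = gamma(k) / gamma(0). Sigma^2 cancels.
  numerator   = (1)*(0.405) + (0.405)*(0.504) = 0.60912.
  denominator = (1)^2 + (0.405)^2 + (0.504)^2 = 1.418041.
  rho(1) = 0.60912 / 1.418041 = 0.4296.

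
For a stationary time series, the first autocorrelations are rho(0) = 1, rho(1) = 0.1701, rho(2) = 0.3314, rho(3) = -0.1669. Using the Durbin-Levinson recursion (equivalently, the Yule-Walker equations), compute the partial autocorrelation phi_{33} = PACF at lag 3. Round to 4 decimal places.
\phi_{33} = -0.2950

The PACF at lag k is phi_{kk}, the last component of the solution
to the Yule-Walker system G_k phi = r_k where
  (G_k)_{ij} = rho(|i - j|), (r_k)_i = rho(i), i,j = 1..k.
Equivalently, Durbin-Levinson gives phi_{kk} iteratively:
  phi_{11} = rho(1)
  phi_{kk} = [rho(k) - sum_{j=1..k-1} phi_{k-1,j} rho(k-j)]
            / [1 - sum_{j=1..k-1} phi_{k-1,j} rho(j)],
  phi_{k,j} = phi_{k-1,j} - phi_{kk} phi_{k-1,k-j},  j = 1..k-1.
Step k = 1:
  phi_11 = rho(1) = 0.1701.
Step k = 2:
  phi_22 = [rho(2) - phi_11 rho(1)] / [1 - phi_11 rho(1)] = [0.3314 - (0.1701)(0.1701)] / [1 - (0.1701)(0.1701)]
         = 0.30246599 / 0.97106599 = 0.311478.
  Update: phi_21 = phi_11 - phi_22 phi_11 = 0.1701 - (0.311478)(0.1701) = 0.117118.
Step k = 3:
  phi_33 = [rho(3) - phi_21 rho(2) - phi_22 rho(1)] / [1 - phi_21 rho(1) - phi_22 rho(2)]
    numerator   = -0.1669 - (0.117118)(0.3314) - (0.311478)(0.1701) = -0.25869521
    denominator = 1 - (0.117118)(0.1701) - (0.311478)(0.3314) = 0.8768544
  phi_33 = -0.25869521 / 0.8768544 = -0.295.
Therefore phi_{33} = -0.2950.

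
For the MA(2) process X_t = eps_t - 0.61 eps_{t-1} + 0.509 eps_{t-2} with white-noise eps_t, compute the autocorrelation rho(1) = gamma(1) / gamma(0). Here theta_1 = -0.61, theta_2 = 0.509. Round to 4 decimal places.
\rho(1) = -0.5643

For an MA(q) process with theta_0 = 1, the autocovariance is
  gamma(k) = sigma^2 * sum_{i=0..q-k} theta_i * theta_{i+k},
and rho(k) = gamma(k) / gamma(0). Sigma^2 cancels.
  numerator   = (1)*(-0.61) + (-0.61)*(0.509) = -0.92049.
  denominator = (1)^2 + (-0.61)^2 + (0.509)^2 = 1.631181.
  rho(1) = -0.92049 / 1.631181 = -0.5643.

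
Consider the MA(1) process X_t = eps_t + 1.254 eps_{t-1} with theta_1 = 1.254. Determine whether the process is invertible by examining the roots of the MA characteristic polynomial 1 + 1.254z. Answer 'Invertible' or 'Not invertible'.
\text{Not invertible}

The MA(q) characteristic polynomial is P(z) = 1 + 1.254z.
Invertibility requires all roots to lie outside the unit circle, i.e. |z| > 1 for every root.
This is linear in z: 1 + (1.254) z = 0  =>  z = -1/(1.254) = -0.797448,  |z| = 0.797448.
Moduli of all roots: 0.7974.
All moduli strictly greater than 1? No.
Verdict: Not invertible.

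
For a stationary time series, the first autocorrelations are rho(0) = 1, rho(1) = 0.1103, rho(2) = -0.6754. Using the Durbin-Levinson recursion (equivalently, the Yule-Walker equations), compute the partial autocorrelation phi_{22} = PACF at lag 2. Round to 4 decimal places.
\phi_{22} = -0.6960

The PACF at lag k is phi_{kk}, the last component of the solution
to the Yule-Walker system G_k phi = r_k where
  (G_k)_{ij} = rho(|i - j|), (r_k)_i = rho(i), i,j = 1..k.
Equivalently, Durbin-Levinson gives phi_{kk} iteratively:
  phi_{11} = rho(1)
  phi_{kk} = [rho(k) - sum_{j=1..k-1} phi_{k-1,j} rho(k-j)]
            / [1 - sum_{j=1..k-1} phi_{k-1,j} rho(j)],
  phi_{k,j} = phi_{k-1,j} - phi_{kk} phi_{k-1,k-j},  j = 1..k-1.
Step k = 1:
  phi_11 = rho(1) = 0.1103.
Step k = 2:
  phi_22 = [rho(2) - phi_11 rho(1)] / [1 - phi_11 rho(1)] = [-0.6754 - (0.1103)(0.1103)] / [1 - (0.1103)(0.1103)]
         = -0.68756609 / 0.98783391 = -0.696.
Therefore phi_{22} = -0.6960.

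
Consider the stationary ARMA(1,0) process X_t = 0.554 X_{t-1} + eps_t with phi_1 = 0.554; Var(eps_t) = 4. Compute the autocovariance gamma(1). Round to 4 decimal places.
\gamma(1) = 3.1973

Multiply the model equation by X_{t-k} and take expectations. With theta_0 = psi_0 = 1 and psi_j the MA(infinity) weights, this gives
  gamma(k) - sum_i phi_i gamma(k-i) = c_k,
  c_k = sigma^2 * sum_{j=k..q} theta_j psi_{j-k}   (c_k = 0 for k > q),
using gamma(-m) = gamma(m).
Pure AR (q = 0): c_0 = sigma^2 = 4, c_k = 0 for k >= 1.
Equations for k = 0 and k = 1 (AR order 1):
  gamma(0) = phi_1 gamma(1) + c_0
  gamma(1) = phi_1 gamma(0) + c_1
Substituting the second into the first: gamma(0) (1 - phi_1^2) = c_0 + phi_1 c_1, so
  gamma(0) = c_0 / (1 - phi_1^2) = 4 / (1 - (0.554)^2) = 4 / 0.693084 = 5.771306.
  gamma(1) = phi_1 gamma(0) = (0.554)(5.771306) = 3.197304.
Therefore gamma(1) = 3.1973 (to 4 decimal places).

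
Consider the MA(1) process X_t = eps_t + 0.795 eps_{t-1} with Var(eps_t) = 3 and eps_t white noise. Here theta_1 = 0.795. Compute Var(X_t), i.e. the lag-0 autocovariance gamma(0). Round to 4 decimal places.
\gamma(0) = 4.8961

For an MA(q) process X_t = eps_t + sum_i theta_i eps_{t-i} with
Var(eps_t) = sigma^2, the variance is
  gamma(0) = sigma^2 * (1 + sum_i theta_i^2).
  sum_i theta_i^2 = (0.795)^2 = 0.632025.
  gamma(0) = 3 * (1 + 0.632025) = 3 * 1.632025 = 4.896075, which rounds to 4.8961.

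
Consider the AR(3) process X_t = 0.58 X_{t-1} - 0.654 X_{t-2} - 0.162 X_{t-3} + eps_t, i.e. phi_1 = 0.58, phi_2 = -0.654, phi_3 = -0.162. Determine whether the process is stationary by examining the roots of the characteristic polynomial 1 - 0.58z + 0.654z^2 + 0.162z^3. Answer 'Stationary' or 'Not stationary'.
\text{Stationary}

The AR(p) characteristic polynomial is P(z) = 1 - 0.58z + 0.654z^2 + 0.162z^3.
Stationarity requires all roots to lie outside the unit circle, i.e. |z| > 1 for every root.
Degree 3: look for a simple real root z0 first, then factor out (1 - z/z0) and solve the remaining quadratic.
Testing z0 = -5: P(-5) = 1 + (-0.58)(-5) + (0.654)(-5)^2 + (0.162)(-5)^3
  = 1 + (2.9) + (16.35) + (-20.25) = 0.  So z_0 = -5 is a root, |z_0| = 5.
Divide out the factor (1 + 0.2 z) = (1 - z/z0) (since 1/z0 = -0.2):
  P(z) = (1 + 0.2 z)(1 + (-0.78) z + (0.81) z^2)
  [check: z-coef -0.78 - (-0.2) = -0.58; z^2-coef 0.81 - (-0.2)(-0.78) = 0.654; z^3-coef -(-0.2)(0.81) = 0.162.]
Remaining roots from the quadratic factor 1 + (-0.78) z + (0.81) z^2:
  Set 1 + (-0.78) z + (0.81) z^2 = 0, i.e. a z^2 + b z + c = 0 with a = 0.81, b = -0.78, c = 1.
  Discriminant D = b^2 - 4ac = (-0.78)^2 - 4*(0.81)*1 = 0.6084 - (3.24) = -2.6316.
  D < 0, so the roots are the complex-conjugate pair z = (-b +/- i sqrt(-D)) / (2a) = 0.4815 +/- 1.0014i.
  For a conjugate pair |z|^2 = z * conj(z) = (product of roots) = c/a = 1/(0.81) = 1.234568, so |z| = sqrt(1.234568) = 1.1111 for both roots.
Moduli of all roots: 5.0000, 1.1111, 1.1111.
All moduli strictly greater than 1? Yes.
Verdict: Stationary.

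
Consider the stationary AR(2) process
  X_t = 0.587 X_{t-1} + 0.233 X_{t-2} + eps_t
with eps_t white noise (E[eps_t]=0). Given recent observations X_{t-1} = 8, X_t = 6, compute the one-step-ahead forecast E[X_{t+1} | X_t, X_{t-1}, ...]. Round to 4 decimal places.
E[X_{t+1} \mid \mathcal F_t] = 5.3860

For an AR(p) model X_t = c + sum_i phi_i X_{t-i} + eps_t, the
one-step-ahead conditional mean is
  E[X_{t+1} | X_t, ...] = c + sum_i phi_i X_{t+1-i}.
Substitute known values:
  E[X_{t+1} | ...] = (0.587) * (6) + (0.233) * (8)
                   = 5.3860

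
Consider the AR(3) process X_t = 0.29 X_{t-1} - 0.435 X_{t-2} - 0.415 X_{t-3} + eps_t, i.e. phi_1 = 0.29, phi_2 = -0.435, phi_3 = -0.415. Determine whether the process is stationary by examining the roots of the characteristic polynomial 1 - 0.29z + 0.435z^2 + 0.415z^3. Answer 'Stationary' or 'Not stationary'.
\text{Stationary}

The AR(p) characteristic polynomial is P(z) = 1 - 0.29z + 0.435z^2 + 0.415z^3.
Stationarity requires all roots to lie outside the unit circle, i.e. |z| > 1 for every root.
Degree 3: look for a simple real root z0 first, then factor out (1 - z/z0) and solve the remaining quadratic.
Testing z0 = -2: P(-2) = 1 + (-0.29)(-2) + (0.435)(-2)^2 + (0.415)(-2)^3
  = 1 + (0.58) + (1.74) + (-3.32) = 0.  So z_0 = -2 is a root, |z_0| = 2.
Divide out the factor (1 + 0.5 z) = (1 - z/z0) (since 1/z0 = -0.5):
  P(z) = (1 + 0.5 z)(1 + (-0.79) z + (0.83) z^2)
  [check: z-coef -0.79 - (-0.5) = -0.29; z^2-coef 0.83 - (-0.5)(-0.79) = 0.435; z^3-coef -(-0.5)(0.83) = 0.415.]
Remaining roots from the quadratic factor 1 + (-0.79) z + (0.83) z^2:
  Set 1 + (-0.79) z + (0.83) z^2 = 0, i.e. a z^2 + b z + c = 0 with a = 0.83, b = -0.79, c = 1.
  Discriminant D = b^2 - 4ac = (-0.79)^2 - 4*(0.83)*1 = 0.6241 - (3.32) = -2.6959.
  D < 0, so the roots are the complex-conjugate pair z = (-b +/- i sqrt(-D)) / (2a) = 0.4759 +/- 0.9891i.
  For a conjugate pair |z|^2 = z * conj(z) = (product of roots) = c/a = 1/(0.83) = 1.204819, so |z| = sqrt(1.204819) = 1.0976 for both roots.
Moduli of all roots: 2.0000, 1.0976, 1.0976.
All moduli strictly greater than 1? Yes.
Verdict: Stationary.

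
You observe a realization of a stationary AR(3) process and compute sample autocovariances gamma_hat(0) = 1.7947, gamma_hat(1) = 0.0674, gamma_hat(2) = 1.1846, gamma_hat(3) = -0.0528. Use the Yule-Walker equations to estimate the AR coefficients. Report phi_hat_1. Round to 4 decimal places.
\hat\phi_{1} = 0.0860

The Yule-Walker equations for an AR(p) process read, in matrix form,
  Gamma_p phi = r_p,   with   (Gamma_p)_{ij} = gamma(|i - j|),
                       (r_p)_i = gamma(i),   i,j = 1..p.
Substitute the sample gammas (Toeplitz matrix and right-hand side of size 3):
  Gamma_p = [[1.7947, 0.0674, 1.1846], [0.0674, 1.7947, 0.0674], [1.1846, 0.0674, 1.7947]]
  r_p     = [0.0674, 1.1846, -0.0528]
Written out (R1..R3):
  (R1) 1.7947 phi_1 + 0.0674 phi_2 + 1.1846 phi_3 = 0.0674
  (R2) 0.0674 phi_1 + 1.7947 phi_2 + 0.0674 phi_3 = 1.1846
  (R3) 1.1846 phi_1 + 0.0674 phi_2 + 1.7947 phi_3 = -0.0528
Gaussian elimination:
  R2 <- R2 - (0.0674/1.7947) R1 = R2 - (0.037555) R1:  1.792169 phi_2 + 0.022912 phi_3 = 1.182069
  R3 <- R3 - (1.1846/1.7947) R1 = R3 - (0.660055) R1:  0.022912 phi_2 + 1.012799 phi_3 = -0.097288
  R3 <- R3 - (0.022912/1.792169) R2 = R3 - (0.012785) R2:  1.012506 phi_3 = -0.1124
Back-substitution:
  phi_hat_3 = -0.1124 / 1.012506 = -0.111012
  phi_hat_2 = (1.182069 - (0.022912)(-0.111012)) / 1.792169 = 0.660994
  phi_hat_1 = (0.0674 - (0.0674)(0.660994) - (1.1846)(-0.111012)) / 1.7947 = 0.086005
So phi_hat = [0.0860, 0.6610, -0.1110].
Therefore phi_hat_1 = 0.0860.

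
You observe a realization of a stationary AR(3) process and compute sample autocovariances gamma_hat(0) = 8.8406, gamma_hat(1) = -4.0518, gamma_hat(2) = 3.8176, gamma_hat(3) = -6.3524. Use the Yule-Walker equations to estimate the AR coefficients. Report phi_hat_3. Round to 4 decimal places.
\hat\phi_{3} = -0.6150

The Yule-Walker equations for an AR(p) process read, in matrix form,
  Gamma_p phi = r_p,   with   (Gamma_p)_{ij} = gamma(|i - j|),
                       (r_p)_i = gamma(i),   i,j = 1..p.
Substitute the sample gammas (Toeplitz matrix and right-hand side of size 3):
  Gamma_p = [[8.8406, -4.0518, 3.8176], [-4.0518, 8.8406, -4.0518], [3.8176, -4.0518, 8.8406]]
  r_p     = [-4.0518, 3.8176, -6.3524]
Written out (R1..R3):
  (R1) 8.8406 phi_1 - 4.0518 phi_2 + 3.8176 phi_3 = -4.0518
  (R2) -4.0518 phi_1 + 8.8406 phi_2 - 4.0518 phi_3 = 3.8176
  (R3) 3.8176 phi_1 - 4.0518 phi_2 + 8.8406 phi_3 = -6.3524
Gaussian elimination:
  R2 <- R2 - (-4.0518/8.8406) R1 = R2 - (-0.458317) R1:  6.98359 phi_2 - 2.302128 phi_3 = 1.96059
  R3 <- R3 - (3.8176/8.8406) R1 = R3 - (0.431826) R1:  -2.302128 phi_2 + 7.192061 phi_3 = -4.602728
  R3 <- R3 - (-2.302128/6.98359) R2 = R3 - (-0.329648) R2:  6.433169 phi_3 = -3.956423
Back-substitution:
  phi_hat_3 = -3.956423 / 6.433169 = -0.615004
  phi_hat_2 = (1.96059 - (-2.302128)(-0.615004)) / 6.98359 = 0.078008
  phi_hat_1 = (-4.0518 - (-4.0518)(0.078008) - (3.8176)(-0.615004)) / 8.8406 = -0.156991
So phi_hat = [-0.1570, 0.0780, -0.6150].
Therefore phi_hat_3 = -0.6150.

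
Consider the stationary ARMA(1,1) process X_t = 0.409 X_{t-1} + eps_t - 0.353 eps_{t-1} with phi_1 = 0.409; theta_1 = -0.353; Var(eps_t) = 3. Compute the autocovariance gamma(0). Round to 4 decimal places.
\gamma(0) = 3.0113

Multiply the model equation by X_{t-k} and take expectations. With theta_0 = psi_0 = 1 and psi_j the MA(infinity) weights, this gives
  gamma(k) - sum_i phi_i gamma(k-i) = c_k,
  c_k = sigma^2 * sum_{j=k..q} theta_j psi_{j-k}   (c_k = 0 for k > q),
using gamma(-m) = gamma(m).
psi-weights needed (psi_j = theta_j + sum_i phi_i psi_{j-i}):
  psi_1 = theta_1 + phi_1 = -0.353 + (0.409) = 0.056
Right-hand sides:
  c_0 = sigma^2 (1 + theta_1 psi_1) = 3 * (1 + (-0.353)(0.056)) = 3 * 0.980232 = 2.940696
  c_1 = sigma^2 theta_1 = 3 * (-0.353) = -1.059
  c_2 = 0
Equations for k = 0 and k = 1 (AR order 1):
  gamma(0) = phi_1 gamma(1) + c_0
  gamma(1) = phi_1 gamma(0) + c_1
Substituting the second into the first: gamma(0) (1 - phi_1^2) = c_0 + phi_1 c_1, so
  gamma(0) = (c_0 + phi_1 c_1) / (1 - phi_1^2) = (2.940696 + (0.409)(-1.059)) / (1 - (0.409)^2) = 2.507565 / 0.832719 = 3.011298.
Therefore gamma(0) = 3.0113 (to 4 decimal places).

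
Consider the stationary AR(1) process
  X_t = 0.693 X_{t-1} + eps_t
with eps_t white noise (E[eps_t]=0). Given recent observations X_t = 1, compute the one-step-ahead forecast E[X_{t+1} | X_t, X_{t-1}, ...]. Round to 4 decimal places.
E[X_{t+1} \mid \mathcal F_t] = 0.6930

For an AR(p) model X_t = c + sum_i phi_i X_{t-i} + eps_t, the
one-step-ahead conditional mean is
  E[X_{t+1} | X_t, ...] = c + sum_i phi_i X_{t+1-i}.
Substitute known values:
  E[X_{t+1} | ...] = (0.693) * (1)
                   = 0.6930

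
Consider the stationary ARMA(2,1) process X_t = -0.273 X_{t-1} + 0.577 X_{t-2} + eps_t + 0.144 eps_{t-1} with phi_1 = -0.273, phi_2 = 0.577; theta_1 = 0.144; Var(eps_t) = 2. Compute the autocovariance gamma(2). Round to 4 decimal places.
\gamma(2) = 3.0453

Multiply the model equation by X_{t-k} and take expectations. With theta_0 = psi_0 = 1 and psi_j the MA(infinity) weights, this gives
  gamma(k) - sum_i phi_i gamma(k-i) = c_k,
  c_k = sigma^2 * sum_{j=k..q} theta_j psi_{j-k}   (c_k = 0 for k > q),
using gamma(-m) = gamma(m).
psi-weights needed (psi_j = theta_j + sum_i phi_i psi_{j-i}):
  psi_1 = theta_1 + phi_1 = 0.144 + (-0.273) = -0.129
Right-hand sides:
  c_0 = sigma^2 (1 + theta_1 psi_1) = 2 * (1 + (0.144)(-0.129)) = 2 * 0.981424 = 1.962848
  c_1 = sigma^2 theta_1 = 2 * (0.144) = 0.288
  c_2 = 0
Equations for k = 0, 1, 2 (AR order 2, c_2 = 0):
  (E0) gamma(0) = phi_1 gamma(1) + phi_2 gamma(2) + c_0
  (E1) gamma(1) = phi_1 gamma(0) + phi_2 gamma(1) + c_1
  (E2) gamma(2) = phi_1 gamma(1) + phi_2 gamma(0)
From (E1): gamma(1) = A gamma(0) + B with
  A = phi_1 / (1 - phi_2) = -0.273 / 0.423 = -0.64539,   B = c_1 / (1 - phi_2) = 0.288 / 0.423 = 0.680851.
Insert (E2) into (E0): gamma(0) (1 - phi_2^2) = phi_1 (1 + phi_2) gamma(1) + c_0.
  phi_1 (1 + phi_2) = (-0.273)(1.577) = -0.430521,   1 - phi_2^2 = 0.667071.
Replace gamma(1) by A gamma(0) + B and collect gamma(0):
  gamma(0) [0.667071 - (-0.430521)(-0.64539)] = (-0.430521)(0.680851) + 1.962848
  gamma(0) * 0.389217 = 1.669727
  gamma(0) = 1.669727 / 0.389217 = 4.289965.
  gamma(1) = A gamma(0) + B = (-0.64539)(4.289965) + (0.680851) = -2.08785.
  gamma(2) = phi_1 gamma(1) + phi_2 gamma(0) = (-0.273)(-2.08785) + (0.577)(4.289965) = 3.045293.
Therefore gamma(2) = 3.0453 (to 4 decimal places).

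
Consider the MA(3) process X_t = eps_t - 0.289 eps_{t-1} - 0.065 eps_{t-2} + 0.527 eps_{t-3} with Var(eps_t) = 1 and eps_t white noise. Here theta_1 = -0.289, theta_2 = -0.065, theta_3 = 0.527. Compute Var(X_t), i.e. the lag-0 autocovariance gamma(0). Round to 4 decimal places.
\gamma(0) = 1.3655

For an MA(q) process X_t = eps_t + sum_i theta_i eps_{t-i} with
Var(eps_t) = sigma^2, the variance is
  gamma(0) = sigma^2 * (1 + sum_i theta_i^2).
  sum_i theta_i^2 = (-0.289)^2 + (-0.065)^2 + (0.527)^2 = 0.083521 + 0.004225 + 0.277729 = 0.365475.
  gamma(0) = 1 * (1 + 0.365475) = 1 * 1.365475 = 1.365475, which rounds to 1.3655.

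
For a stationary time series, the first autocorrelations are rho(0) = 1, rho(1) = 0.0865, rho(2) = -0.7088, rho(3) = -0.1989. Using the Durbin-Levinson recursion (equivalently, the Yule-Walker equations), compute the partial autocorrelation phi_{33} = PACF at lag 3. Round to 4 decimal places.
\phi_{33} = -0.0650

The PACF at lag k is phi_{kk}, the last component of the solution
to the Yule-Walker system G_k phi = r_k where
  (G_k)_{ij} = rho(|i - j|), (r_k)_i = rho(i), i,j = 1..k.
Equivalently, Durbin-Levinson gives phi_{kk} iteratively:
  phi_{11} = rho(1)
  phi_{kk} = [rho(k) - sum_{j=1..k-1} phi_{k-1,j} rho(k-j)]
            / [1 - sum_{j=1..k-1} phi_{k-1,j} rho(j)],
  phi_{k,j} = phi_{k-1,j} - phi_{kk} phi_{k-1,k-j},  j = 1..k-1.
Step k = 1:
  phi_11 = rho(1) = 0.0865.
Step k = 2:
  phi_22 = [rho(2) - phi_11 rho(1)] / [1 - phi_11 rho(1)] = [-0.7088 - (0.0865)(0.0865)] / [1 - (0.0865)(0.0865)]
         = -0.71628225 / 0.99251775 = -0.721682.
  Update: phi_21 = phi_11 - phi_22 phi_11 = 0.0865 - (-0.721682)(0.0865) = 0.148925.
Step k = 3:
  phi_33 = [rho(3) - phi_21 rho(2) - phi_22 rho(1)] / [1 - phi_21 rho(1) - phi_22 rho(2)]
    numerator   = -0.1989 - (0.148925)(-0.7088) - (-0.721682)(0.0865) = -0.03091611
    denominator = 1 - (0.148925)(0.0865) - (-0.721682)(-0.7088) = 0.4755897
  phi_33 = -0.03091611 / 0.4755897 = -0.065.
Therefore phi_{33} = -0.0650.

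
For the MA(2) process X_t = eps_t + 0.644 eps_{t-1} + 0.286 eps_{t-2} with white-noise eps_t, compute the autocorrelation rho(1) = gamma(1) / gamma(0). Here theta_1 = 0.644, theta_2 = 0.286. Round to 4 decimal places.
\rho(1) = 0.5534

For an MA(q) process with theta_0 = 1, the autocovariance is
  gamma(k) = sigma^2 * sum_{i=0..q-k} theta_i * theta_{i+k},
and rho(k) = gamma(k) / gamma(0). Sigma^2 cancels.
  numerator   = (1)*(0.644) + (0.644)*(0.286) = 0.828184.
  denominator = (1)^2 + (0.644)^2 + (0.286)^2 = 1.496532.
  rho(1) = 0.828184 / 1.496532 = 0.5534.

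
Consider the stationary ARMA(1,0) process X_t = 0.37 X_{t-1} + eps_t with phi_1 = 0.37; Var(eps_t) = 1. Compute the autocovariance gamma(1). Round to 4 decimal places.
\gamma(1) = 0.4287

Multiply the model equation by X_{t-k} and take expectations. With theta_0 = psi_0 = 1 and psi_j the MA(infinity) weights, this gives
  gamma(k) - sum_i phi_i gamma(k-i) = c_k,
  c_k = sigma^2 * sum_{j=k..q} theta_j psi_{j-k}   (c_k = 0 for k > q),
using gamma(-m) = gamma(m).
Pure AR (q = 0): c_0 = sigma^2 = 1, c_k = 0 for k >= 1.
Equations for k = 0 and k = 1 (AR order 1):
  gamma(0) = phi_1 gamma(1) + c_0
  gamma(1) = phi_1 gamma(0) + c_1
Substituting the second into the first: gamma(0) (1 - phi_1^2) = c_0 + phi_1 c_1, so
  gamma(0) = c_0 / (1 - phi_1^2) = 1 / (1 - (0.37)^2) = 1 / 0.8631 = 1.158614.
  gamma(1) = phi_1 gamma(0) = (0.37)(1.158614) = 0.428687.
Therefore gamma(1) = 0.4287 (to 4 decimal places).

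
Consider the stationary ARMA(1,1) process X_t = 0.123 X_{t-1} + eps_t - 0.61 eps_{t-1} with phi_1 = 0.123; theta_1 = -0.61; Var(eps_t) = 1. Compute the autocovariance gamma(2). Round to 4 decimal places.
\gamma(2) = -0.0563

Multiply the model equation by X_{t-k} and take expectations. With theta_0 = psi_0 = 1 and psi_j the MA(infinity) weights, this gives
  gamma(k) - sum_i phi_i gamma(k-i) = c_k,
  c_k = sigma^2 * sum_{j=k..q} theta_j psi_{j-k}   (c_k = 0 for k > q),
using gamma(-m) = gamma(m).
psi-weights needed (psi_j = theta_j + sum_i phi_i psi_{j-i}):
  psi_1 = theta_1 + phi_1 = -0.61 + (0.123) = -0.487
Right-hand sides:
  c_0 = sigma^2 (1 + theta_1 psi_1) = 1 * (1 + (-0.61)(-0.487)) = 1 * 1.29707 = 1.29707
  c_1 = sigma^2 theta_1 = 1 * (-0.61) = -0.61
  c_2 = 0
Equations for k = 0 and k = 1 (AR order 1):
  gamma(0) = phi_1 gamma(1) + c_0
  gamma(1) = phi_1 gamma(0) + c_1
Substituting the second into the first: gamma(0) (1 - phi_1^2) = c_0 + phi_1 c_1, so
  gamma(0) = (c_0 + phi_1 c_1) / (1 - phi_1^2) = (1.29707 + (0.123)(-0.61)) / (1 - (0.123)^2) = 1.22204 / 0.984871 = 1.240812.
  gamma(1) = phi_1 gamma(0) + c_1 = (0.123)(1.240812) + (-0.61) = -0.45738.
For k = 2 (> q): gamma(2) = phi_1 gamma(1) = (0.123)(-0.45738) = -0.056258.
Therefore gamma(2) = -0.0563 (to 4 decimal places).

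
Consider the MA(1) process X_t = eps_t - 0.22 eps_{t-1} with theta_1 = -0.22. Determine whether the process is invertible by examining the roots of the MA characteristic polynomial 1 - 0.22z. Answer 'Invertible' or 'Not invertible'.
\text{Invertible}

The MA(q) characteristic polynomial is P(z) = 1 - 0.22z.
Invertibility requires all roots to lie outside the unit circle, i.e. |z| > 1 for every root.
This is linear in z: 1 + (-0.22) z = 0  =>  z = -1/(-0.22) = 4.545455,  |z| = 4.545455.
Moduli of all roots: 4.5455.
All moduli strictly greater than 1? Yes.
Verdict: Invertible.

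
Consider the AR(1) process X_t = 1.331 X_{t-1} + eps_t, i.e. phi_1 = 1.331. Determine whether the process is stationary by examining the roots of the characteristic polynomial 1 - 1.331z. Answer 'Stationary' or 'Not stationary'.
\text{Not stationary}

The AR(p) characteristic polynomial is P(z) = 1 - 1.331z.
Stationarity requires all roots to lie outside the unit circle, i.e. |z| > 1 for every root.
This is linear in z: 1 + (-1.331) z = 0  =>  z = -1/(-1.331) = 0.751315,  |z| = 0.751315.
Moduli of all roots: 0.7513.
All moduli strictly greater than 1? No.
Verdict: Not stationary.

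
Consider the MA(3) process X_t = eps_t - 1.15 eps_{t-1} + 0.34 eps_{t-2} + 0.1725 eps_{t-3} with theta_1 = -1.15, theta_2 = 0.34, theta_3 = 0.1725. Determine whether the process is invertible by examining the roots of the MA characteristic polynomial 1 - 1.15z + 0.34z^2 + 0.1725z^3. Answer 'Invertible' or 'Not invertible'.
\text{Invertible}

The MA(q) characteristic polynomial is P(z) = 1 - 1.15z + 0.34z^2 + 0.1725z^3.
Invertibility requires all roots to lie outside the unit circle, i.e. |z| > 1 for every root.
Degree 3: look for a simple real root z0 first, then factor out (1 - z/z0) and solve the remaining quadratic.
Testing z0 = -4: P(-4) = 1 + (-1.15)(-4) + (0.34)(-4)^2 + (0.1725)(-4)^3
  = 1 + (4.6) + (5.44) + (-11.04) = 0.  So z_0 = -4 is a root, |z_0| = 4.
Divide out the factor (1 + 0.25 z) = (1 - z/z0) (since 1/z0 = -0.25):
  P(z) = (1 + 0.25 z)(1 + (-1.4) z + (0.69) z^2)
  [check: z-coef -1.4 - (-0.25) = -1.15; z^2-coef 0.69 - (-0.25)(-1.4) = 0.34; z^3-coef -(-0.25)(0.69) = 0.1725.]
Remaining roots from the quadratic factor 1 + (-1.4) z + (0.69) z^2:
  Set 1 + (-1.4) z + (0.69) z^2 = 0, i.e. a z^2 + b z + c = 0 with a = 0.69, b = -1.4, c = 1.
  Discriminant D = b^2 - 4ac = (-1.4)^2 - 4*(0.69)*1 = 1.96 - (2.76) = -0.8.
  D < 0, so the roots are the complex-conjugate pair z = (-b +/- i sqrt(-D)) / (2a) = 1.0145 +/- 0.6481i.
  For a conjugate pair |z|^2 = z * conj(z) = (product of roots) = c/a = 1/(0.69) = 1.449275, so |z| = sqrt(1.449275) = 1.2039 for both roots.
Moduli of all roots: 4.0000, 1.2039, 1.2039.
All moduli strictly greater than 1? Yes.
Verdict: Invertible.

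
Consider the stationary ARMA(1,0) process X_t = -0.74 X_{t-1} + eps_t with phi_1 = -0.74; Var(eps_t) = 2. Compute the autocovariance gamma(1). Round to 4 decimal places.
\gamma(1) = -3.2714

Multiply the model equation by X_{t-k} and take expectations. With theta_0 = psi_0 = 1 and psi_j the MA(infinity) weights, this gives
  gamma(k) - sum_i phi_i gamma(k-i) = c_k,
  c_k = sigma^2 * sum_{j=k..q} theta_j psi_{j-k}   (c_k = 0 for k > q),
using gamma(-m) = gamma(m).
Pure AR (q = 0): c_0 = sigma^2 = 2, c_k = 0 for k >= 1.
Equations for k = 0 and k = 1 (AR order 1):
  gamma(0) = phi_1 gamma(1) + c_0
  gamma(1) = phi_1 gamma(0) + c_1
Substituting the second into the first: gamma(0) (1 - phi_1^2) = c_0 + phi_1 c_1, so
  gamma(0) = c_0 / (1 - phi_1^2) = 2 / (1 - (-0.74)^2) = 2 / 0.4524 = 4.420866.
  gamma(1) = phi_1 gamma(0) = (-0.74)(4.420866) = -3.271441.
Therefore gamma(1) = -3.2714 (to 4 decimal places).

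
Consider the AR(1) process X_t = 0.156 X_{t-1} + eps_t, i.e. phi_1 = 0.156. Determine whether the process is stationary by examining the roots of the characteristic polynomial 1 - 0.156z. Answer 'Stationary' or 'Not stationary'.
\text{Stationary}

The AR(p) characteristic polynomial is P(z) = 1 - 0.156z.
Stationarity requires all roots to lie outside the unit circle, i.e. |z| > 1 for every root.
This is linear in z: 1 + (-0.156) z = 0  =>  z = -1/(-0.156) = 6.410256,  |z| = 6.410256.
Moduli of all roots: 6.4103.
All moduli strictly greater than 1? Yes.
Verdict: Stationary.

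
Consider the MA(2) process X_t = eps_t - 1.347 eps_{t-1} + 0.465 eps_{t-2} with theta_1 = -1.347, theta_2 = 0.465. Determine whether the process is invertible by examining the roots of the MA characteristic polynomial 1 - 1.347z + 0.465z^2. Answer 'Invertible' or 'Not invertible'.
\text{Invertible}

The MA(q) characteristic polynomial is P(z) = 1 - 1.347z + 0.465z^2.
Invertibility requires all roots to lie outside the unit circle, i.e. |z| > 1 for every root.
Set 1 + (-1.347) z + (0.465) z^2 = 0, i.e. a z^2 + b z + c = 0 with a = 0.465, b = -1.347, c = 1.
Discriminant D = b^2 - 4ac = (-1.347)^2 - 4*(0.465)*1 = 1.814409 - (1.86) = -0.045591.
D < 0, so the roots are the complex-conjugate pair z = (-b +/- i sqrt(-D)) / (2a) = 1.4484 +/- 0.2296i.
For a conjugate pair |z|^2 = z * conj(z) = (product of roots) = c/a = 1/(0.465) = 2.150538, so |z| = sqrt(2.150538) = 1.4665 for both roots.
Moduli of all roots: 1.4665, 1.4665.
All moduli strictly greater than 1? Yes.
Verdict: Invertible.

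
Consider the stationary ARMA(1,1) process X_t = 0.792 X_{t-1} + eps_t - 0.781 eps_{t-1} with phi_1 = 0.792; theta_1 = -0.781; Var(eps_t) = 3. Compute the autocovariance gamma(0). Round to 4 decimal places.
\gamma(0) = 3.0010

Multiply the model equation by X_{t-k} and take expectations. With theta_0 = psi_0 = 1 and psi_j the MA(infinity) weights, this gives
  gamma(k) - sum_i phi_i gamma(k-i) = c_k,
  c_k = sigma^2 * sum_{j=k..q} theta_j psi_{j-k}   (c_k = 0 for k > q),
using gamma(-m) = gamma(m).
psi-weights needed (psi_j = theta_j + sum_i phi_i psi_{j-i}):
  psi_1 = theta_1 + phi_1 = -0.781 + (0.792) = 0.011
Right-hand sides:
  c_0 = sigma^2 (1 + theta_1 psi_1) = 3 * (1 + (-0.781)(0.011)) = 3 * 0.991409 = 2.974227
  c_1 = sigma^2 theta_1 = 3 * (-0.781) = -2.343
  c_2 = 0
Equations for k = 0 and k = 1 (AR order 1):
  gamma(0) = phi_1 gamma(1) + c_0
  gamma(1) = phi_1 gamma(0) + c_1
Substituting the second into the first: gamma(0) (1 - phi_1^2) = c_0 + phi_1 c_1, so
  gamma(0) = (c_0 + phi_1 c_1) / (1 - phi_1^2) = (2.974227 + (0.792)(-2.343)) / (1 - (0.792)^2) = 1.118571 / 0.372736 = 3.000974.
Therefore gamma(0) = 3.0010 (to 4 decimal places).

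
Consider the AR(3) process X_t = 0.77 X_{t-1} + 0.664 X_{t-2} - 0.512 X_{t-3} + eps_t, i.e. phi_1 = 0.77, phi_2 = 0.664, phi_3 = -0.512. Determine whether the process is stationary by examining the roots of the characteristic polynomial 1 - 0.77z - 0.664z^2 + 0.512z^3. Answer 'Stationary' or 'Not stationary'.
\text{Stationary}

The AR(p) characteristic polynomial is P(z) = 1 - 0.77z - 0.664z^2 + 0.512z^3.
Stationarity requires all roots to lie outside the unit circle, i.e. |z| > 1 for every root.
Degree 3: look for a simple real root z0 first, then factor out (1 - z/z0) and solve the remaining quadratic.
Testing z0 = 1.25: P(1.25) = 1 + (-0.77)(1.25) + (-0.664)(1.25)^2 + (0.512)(1.25)^3
  = 1 + (-0.9625) + (-1.0375) + (1) = 0.  So z_0 = 1.25 is a root, |z_0| = 1.25.
Divide out the factor (1 - 0.8 z) = (1 - z/z0) (since 1/z0 = 0.8):
  P(z) = (1 - 0.8 z)(1 + (0.03) z + (-0.64) z^2)
  [check: z-coef 0.03 - (0.8) = -0.77; z^2-coef -0.64 - (0.8)(0.03) = -0.664; z^3-coef -(0.8)(-0.64) = 0.512.]
Remaining roots from the quadratic factor 1 + (0.03) z + (-0.64) z^2:
  Set 1 + (0.03) z + (-0.64) z^2 = 0, i.e. a z^2 + b z + c = 0 with a = -0.64, b = 0.03, c = 1.
  Discriminant D = b^2 - 4ac = (0.03)^2 - 4*(-0.64)*1 = 0.0009 - (-2.56) = 2.5609.
  D >= 0, so the roots are real: z = (-b +/- sqrt(D)) / (2a) = (-0.03 +/- 1.600281) / (-1.28).
    z_1 = (-0.03 + 1.600281) / (-1.28) = -1.2268,   |z_1| = 1.2268.
    z_2 = (-0.03 - 1.600281) / (-1.28) = 1.2737,   |z_2| = 1.2737.
Moduli of all roots: 1.2500, 1.2268, 1.2737.
All moduli strictly greater than 1? Yes.
Verdict: Stationary.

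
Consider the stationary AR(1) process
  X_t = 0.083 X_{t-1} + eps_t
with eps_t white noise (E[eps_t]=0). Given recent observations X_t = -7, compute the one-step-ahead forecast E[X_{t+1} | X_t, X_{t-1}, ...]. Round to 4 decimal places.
E[X_{t+1} \mid \mathcal F_t] = -0.5810

For an AR(p) model X_t = c + sum_i phi_i X_{t-i} + eps_t, the
one-step-ahead conditional mean is
  E[X_{t+1} | X_t, ...] = c + sum_i phi_i X_{t+1-i}.
Substitute known values:
  E[X_{t+1} | ...] = (0.083) * (-7)
                   = -0.5810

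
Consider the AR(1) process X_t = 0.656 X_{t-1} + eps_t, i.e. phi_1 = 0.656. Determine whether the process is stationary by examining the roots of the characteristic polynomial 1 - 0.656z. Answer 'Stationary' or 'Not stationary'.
\text{Stationary}

The AR(p) characteristic polynomial is P(z) = 1 - 0.656z.
Stationarity requires all roots to lie outside the unit circle, i.e. |z| > 1 for every root.
This is linear in z: 1 + (-0.656) z = 0  =>  z = -1/(-0.656) = 1.52439,  |z| = 1.52439.
Moduli of all roots: 1.5244.
All moduli strictly greater than 1? Yes.
Verdict: Stationary.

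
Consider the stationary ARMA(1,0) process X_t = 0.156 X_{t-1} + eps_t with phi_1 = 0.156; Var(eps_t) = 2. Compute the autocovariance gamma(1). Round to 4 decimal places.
\gamma(1) = 0.3198

Multiply the model equation by X_{t-k} and take expectations. With theta_0 = psi_0 = 1 and psi_j the MA(infinity) weights, this gives
  gamma(k) - sum_i phi_i gamma(k-i) = c_k,
  c_k = sigma^2 * sum_{j=k..q} theta_j psi_{j-k}   (c_k = 0 for k > q),
using gamma(-m) = gamma(m).
Pure AR (q = 0): c_0 = sigma^2 = 2, c_k = 0 for k >= 1.
Equations for k = 0 and k = 1 (AR order 1):
  gamma(0) = phi_1 gamma(1) + c_0
  gamma(1) = phi_1 gamma(0) + c_1
Substituting the second into the first: gamma(0) (1 - phi_1^2) = c_0 + phi_1 c_1, so
  gamma(0) = c_0 / (1 - phi_1^2) = 2 / (1 - (0.156)^2) = 2 / 0.975664 = 2.049886.
  gamma(1) = phi_1 gamma(0) = (0.156)(2.049886) = 0.319782.
Therefore gamma(1) = 0.3198 (to 4 decimal places).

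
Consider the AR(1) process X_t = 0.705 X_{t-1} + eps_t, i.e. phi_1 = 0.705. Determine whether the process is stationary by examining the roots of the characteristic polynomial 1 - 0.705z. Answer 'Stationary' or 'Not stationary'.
\text{Stationary}

The AR(p) characteristic polynomial is P(z) = 1 - 0.705z.
Stationarity requires all roots to lie outside the unit circle, i.e. |z| > 1 for every root.
This is linear in z: 1 + (-0.705) z = 0  =>  z = -1/(-0.705) = 1.41844,  |z| = 1.41844.
Moduli of all roots: 1.4184.
All moduli strictly greater than 1? Yes.
Verdict: Stationary.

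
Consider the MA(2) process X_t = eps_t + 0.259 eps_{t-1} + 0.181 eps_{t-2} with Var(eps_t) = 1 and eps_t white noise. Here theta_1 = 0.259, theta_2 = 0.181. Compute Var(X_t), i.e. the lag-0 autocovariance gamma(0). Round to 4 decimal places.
\gamma(0) = 1.0998

For an MA(q) process X_t = eps_t + sum_i theta_i eps_{t-i} with
Var(eps_t) = sigma^2, the variance is
  gamma(0) = sigma^2 * (1 + sum_i theta_i^2).
  sum_i theta_i^2 = (0.259)^2 + (0.181)^2 = 0.067081 + 0.032761 = 0.099842.
  gamma(0) = 1 * (1 + 0.099842) = 1 * 1.099842 = 1.099842, which rounds to 1.0998.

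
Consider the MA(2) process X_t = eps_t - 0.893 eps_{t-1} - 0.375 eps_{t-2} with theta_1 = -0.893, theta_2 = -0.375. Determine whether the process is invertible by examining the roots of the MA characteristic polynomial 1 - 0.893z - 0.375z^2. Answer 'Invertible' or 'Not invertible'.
\text{Not invertible}

The MA(q) characteristic polynomial is P(z) = 1 - 0.893z - 0.375z^2.
Invertibility requires all roots to lie outside the unit circle, i.e. |z| > 1 for every root.
Set 1 + (-0.893) z + (-0.375) z^2 = 0, i.e. a z^2 + b z + c = 0 with a = -0.375, b = -0.893, c = 1.
Discriminant D = b^2 - 4ac = (-0.893)^2 - 4*(-0.375)*1 = 0.797449 - (-1.5) = 2.297449.
D >= 0, so the roots are real: z = (-b +/- sqrt(D)) / (2a) = (0.893 +/- 1.515734) / (-0.75).
  z_1 = (0.893 + 1.515734) / (-0.75) = -3.2116,   |z_1| = 3.2116.
  z_2 = (0.893 - 1.515734) / (-0.75) = 0.8303,   |z_2| = 0.8303.
Moduli of all roots: 3.2116, 0.8303.
All moduli strictly greater than 1? No.
Verdict: Not invertible.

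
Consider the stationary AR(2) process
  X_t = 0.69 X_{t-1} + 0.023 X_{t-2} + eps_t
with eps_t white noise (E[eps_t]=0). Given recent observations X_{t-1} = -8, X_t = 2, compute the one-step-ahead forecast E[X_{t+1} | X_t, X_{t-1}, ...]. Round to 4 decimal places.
E[X_{t+1} \mid \mathcal F_t] = 1.1960

For an AR(p) model X_t = c + sum_i phi_i X_{t-i} + eps_t, the
one-step-ahead conditional mean is
  E[X_{t+1} | X_t, ...] = c + sum_i phi_i X_{t+1-i}.
Substitute known values:
  E[X_{t+1} | ...] = (0.69) * (2) + (0.023) * (-8)
                   = 1.1960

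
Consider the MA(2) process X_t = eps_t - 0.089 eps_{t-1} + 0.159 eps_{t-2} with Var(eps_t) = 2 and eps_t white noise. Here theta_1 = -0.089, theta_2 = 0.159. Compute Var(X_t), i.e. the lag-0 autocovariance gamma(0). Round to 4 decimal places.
\gamma(0) = 2.0664

For an MA(q) process X_t = eps_t + sum_i theta_i eps_{t-i} with
Var(eps_t) = sigma^2, the variance is
  gamma(0) = sigma^2 * (1 + sum_i theta_i^2).
  sum_i theta_i^2 = (-0.089)^2 + (0.159)^2 = 0.007921 + 0.025281 = 0.033202.
  gamma(0) = 2 * (1 + 0.033202) = 2 * 1.033202 = 2.066404, which rounds to 2.0664.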